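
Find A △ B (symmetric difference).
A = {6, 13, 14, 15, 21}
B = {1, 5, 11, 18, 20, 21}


A △ B = (A \ B) ∪ (B \ A) = elements in exactly one of A or B
A \ B = {6, 13, 14, 15}
B \ A = {1, 5, 11, 18, 20}
A △ B = {1, 5, 6, 11, 13, 14, 15, 18, 20}

A △ B = {1, 5, 6, 11, 13, 14, 15, 18, 20}


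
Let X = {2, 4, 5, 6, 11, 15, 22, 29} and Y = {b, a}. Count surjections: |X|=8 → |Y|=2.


n = |X| = 8, k = |Y| = 2. Surjections via inclusion-exclusion:
S(n,k) = Σ(-1)^i × C(k,i) × (k-i)^n, i=0 to k
i=0: (-1)^0×C(2,0)×2^8 = 256
i=1: (-1)^1×C(2,1)×1^8 = -2
i=2: (-1)^2×C(2,2)×0^8 = 0
Total = 254

Number of surjections = 254


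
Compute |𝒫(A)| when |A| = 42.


Number of subsets = 2^n
= 2^42
= 4398046511104

|P(A)| = 4398046511104


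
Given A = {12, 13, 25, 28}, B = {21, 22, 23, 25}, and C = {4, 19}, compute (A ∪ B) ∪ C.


A ∪ B = {12, 13, 21, 22, 23, 25, 28}
(A ∪ B) ∪ C = {4, 12, 13, 19, 21, 22, 23, 25, 28}

A ∪ B ∪ C = {4, 12, 13, 19, 21, 22, 23, 25, 28}


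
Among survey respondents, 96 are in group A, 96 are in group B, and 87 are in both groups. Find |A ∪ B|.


|A ∪ B| = |A| + |B| - |A ∩ B|
= 96 + 96 - 87
= 105

|A ∪ B| = 105


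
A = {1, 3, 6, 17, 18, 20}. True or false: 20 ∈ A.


A = {1, 3, 6, 17, 18, 20}
Checking if 20 is in A
20 is in A → True

20 ∈ A


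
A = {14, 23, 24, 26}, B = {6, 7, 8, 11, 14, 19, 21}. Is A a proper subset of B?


A ⊂ B requires: A ⊆ B AND A ≠ B.
A ⊆ B? No
A ⊄ B, so A is not a proper subset.

No, A is not a proper subset of B


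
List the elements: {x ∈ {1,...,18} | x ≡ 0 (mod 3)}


Checking each candidate:
Condition: x in {1,...,18} with x ≡ 0 (mod 3)
Result = {3, 6, 9, 12, 15, 18}

{3, 6, 9, 12, 15, 18}


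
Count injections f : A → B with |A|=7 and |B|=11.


An injection sends each of |A| = 7 inputs to a distinct output in B.
# injections = |B|·(|B|-1)·…·(|B|-|A|+1) = 11! / (11 - 7)!
= 11 × 10 × 9 × 8 × 7 × 6 × 5
= 1663200

Number of injections = 1663200


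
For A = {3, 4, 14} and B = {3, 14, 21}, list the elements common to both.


A ∩ B = elements in both A and B
A = {3, 4, 14}
B = {3, 14, 21}
A ∩ B = {3, 14}

A ∩ B = {3, 14}


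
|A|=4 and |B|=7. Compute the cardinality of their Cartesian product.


|A × B| = |A| × |B|
= 4 × 7
= 28

|A × B| = 28


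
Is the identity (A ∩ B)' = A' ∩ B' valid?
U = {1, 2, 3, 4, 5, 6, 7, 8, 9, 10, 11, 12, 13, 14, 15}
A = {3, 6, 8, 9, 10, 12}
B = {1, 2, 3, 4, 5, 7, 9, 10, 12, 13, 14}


LHS: A ∩ B = {3, 9, 10, 12}
(A ∩ B)' = U \ (A ∩ B) = {1, 2, 4, 5, 6, 7, 8, 11, 13, 14, 15}
A' = {1, 2, 4, 5, 7, 11, 13, 14, 15}, B' = {6, 8, 11, 15}
Claimed RHS: A' ∩ B' = {11, 15}
Identity is INVALID: LHS = {1, 2, 4, 5, 6, 7, 8, 11, 13, 14, 15} but the RHS claimed here equals {11, 15}. The correct form is (A ∩ B)' = A' ∪ B'.

Identity is invalid: (A ∩ B)' = {1, 2, 4, 5, 6, 7, 8, 11, 13, 14, 15} but A' ∩ B' = {11, 15}. The correct De Morgan law is (A ∩ B)' = A' ∪ B'.


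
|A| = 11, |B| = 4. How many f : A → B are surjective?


n = |A| = 11, k = |B| = 4. Surjections via inclusion-exclusion:
S(n,k) = Σ(-1)^i × C(k,i) × (k-i)^n, i=0 to k
i=0: (-1)^0×C(4,0)×4^11 = 4194304
i=1: (-1)^1×C(4,1)×3^11 = -708588
i=2: (-1)^2×C(4,2)×2^11 = 12288
i=3: (-1)^3×C(4,3)×1^11 = -4
i=4: (-1)^4×C(4,4)×0^11 = 0
Total = 3498000

Number of surjections = 3498000


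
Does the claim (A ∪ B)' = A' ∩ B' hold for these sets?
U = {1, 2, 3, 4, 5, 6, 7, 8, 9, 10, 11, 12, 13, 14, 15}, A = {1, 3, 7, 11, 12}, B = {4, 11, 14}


LHS: A ∪ B = {1, 3, 4, 7, 11, 12, 14}
(A ∪ B)' = U \ (A ∪ B) = {2, 5, 6, 8, 9, 10, 13, 15}
A' = {2, 4, 5, 6, 8, 9, 10, 13, 14, 15}, B' = {1, 2, 3, 5, 6, 7, 8, 9, 10, 12, 13, 15}
Claimed RHS: A' ∩ B' = {2, 5, 6, 8, 9, 10, 13, 15}
Identity is VALID: LHS = RHS = {2, 5, 6, 8, 9, 10, 13, 15} ✓

Identity is valid. (A ∪ B)' = A' ∩ B' = {2, 5, 6, 8, 9, 10, 13, 15}


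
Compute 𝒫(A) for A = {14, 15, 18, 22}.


|A| = 4, so |P(A)| = 2^4 = 16
Enumerate subsets by cardinality (0 to 4):
∅, {14}, {15}, {18}, {22}, {14, 15}, {14, 18}, {14, 22}, {15, 18}, {15, 22}, {18, 22}, {14, 15, 18}, {14, 15, 22}, {14, 18, 22}, {15, 18, 22}, {14, 15, 18, 22}

P(A) has 16 subsets: ∅, {14}, {15}, {18}, {22}, {14, 15}, {14, 18}, {14, 22}, {15, 18}, {15, 22}, {18, 22}, {14, 15, 18}, {14, 15, 22}, {14, 18, 22}, {15, 18, 22}, {14, 15, 18, 22}


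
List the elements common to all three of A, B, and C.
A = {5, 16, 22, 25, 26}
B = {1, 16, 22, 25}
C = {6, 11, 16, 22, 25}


A ∩ B = {16, 22, 25}
(A ∩ B) ∩ C = {16, 22, 25}

A ∩ B ∩ C = {16, 22, 25}


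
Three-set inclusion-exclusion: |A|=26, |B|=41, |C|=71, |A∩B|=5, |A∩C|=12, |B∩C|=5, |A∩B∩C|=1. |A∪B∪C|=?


|A∪B∪C| = |A|+|B|+|C| - |A∩B|-|A∩C|-|B∩C| + |A∩B∩C|
= 26+41+71 - 5-12-5 + 1
= 138 - 22 + 1
= 117

|A ∪ B ∪ C| = 117


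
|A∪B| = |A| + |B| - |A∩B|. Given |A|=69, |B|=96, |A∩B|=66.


|A ∪ B| = |A| + |B| - |A ∩ B|
= 69 + 96 - 66
= 99

|A ∪ B| = 99


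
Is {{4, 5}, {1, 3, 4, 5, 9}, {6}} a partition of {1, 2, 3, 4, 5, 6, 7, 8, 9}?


A partition requires: (1) non-empty parts, (2) pairwise disjoint, (3) union = U
Parts: {4, 5}, {1, 3, 4, 5, 9}, {6}
Union of parts: {1, 3, 4, 5, 6, 9}
U = {1, 2, 3, 4, 5, 6, 7, 8, 9}
All non-empty? True
Pairwise disjoint? False
Covers U? False

No, not a valid partition


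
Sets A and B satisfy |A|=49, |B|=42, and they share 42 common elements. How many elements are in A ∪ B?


|A ∪ B| = |A| + |B| - |A ∩ B|
= 49 + 42 - 42
= 49

|A ∪ B| = 49


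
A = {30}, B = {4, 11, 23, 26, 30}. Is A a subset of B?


A ⊆ B means every element of A is in B.
All elements of A are in B.
So A ⊆ B.

Yes, A ⊆ B


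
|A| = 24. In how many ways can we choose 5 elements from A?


C(n,k) = n! / (k!(n-k)!)
C(24,5) = 24! / (5!19!)
= 42504

C(24,5) = 42504


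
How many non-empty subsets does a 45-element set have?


Total subsets = 2^n = 2^45 = 35184372088832
Non-empty subsets exclude the empty set: 2^n - 1
= 35184372088832 - 1
= 35184372088831

Number of non-empty subsets = 35184372088831


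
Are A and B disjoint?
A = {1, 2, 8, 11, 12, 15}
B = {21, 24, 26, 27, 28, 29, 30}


Disjoint means A ∩ B = ∅.
A ∩ B = ∅
A ∩ B = ∅, so A and B are disjoint.

Yes, A and B are disjoint


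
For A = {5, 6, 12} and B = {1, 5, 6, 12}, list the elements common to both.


A ∩ B = elements in both A and B
A = {5, 6, 12}
B = {1, 5, 6, 12}
A ∩ B = {5, 6, 12}

A ∩ B = {5, 6, 12}


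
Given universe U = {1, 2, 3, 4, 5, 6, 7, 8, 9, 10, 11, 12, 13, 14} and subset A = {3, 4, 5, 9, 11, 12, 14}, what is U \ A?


Aᶜ = U \ A = elements in U but not in A
U = {1, 2, 3, 4, 5, 6, 7, 8, 9, 10, 11, 12, 13, 14}
A = {3, 4, 5, 9, 11, 12, 14}
Aᶜ = {1, 2, 6, 7, 8, 10, 13}

Aᶜ = {1, 2, 6, 7, 8, 10, 13}


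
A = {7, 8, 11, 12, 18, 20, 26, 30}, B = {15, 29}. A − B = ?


A \ B = elements in A but not in B
A = {7, 8, 11, 12, 18, 20, 26, 30}
B = {15, 29}
Remove from A any elements in B
A \ B = {7, 8, 11, 12, 18, 20, 26, 30}

A \ B = {7, 8, 11, 12, 18, 20, 26, 30}


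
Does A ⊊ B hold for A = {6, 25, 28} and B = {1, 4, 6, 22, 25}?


A ⊂ B requires: A ⊆ B AND A ≠ B.
A ⊆ B? No
A ⊄ B, so A is not a proper subset.

No, A is not a proper subset of B


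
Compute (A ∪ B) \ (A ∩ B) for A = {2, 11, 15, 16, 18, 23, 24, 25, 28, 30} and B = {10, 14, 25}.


A △ B = (A \ B) ∪ (B \ A) = elements in exactly one of A or B
A \ B = {2, 11, 15, 16, 18, 23, 24, 28, 30}
B \ A = {10, 14}
A △ B = {2, 10, 11, 14, 15, 16, 18, 23, 24, 28, 30}

A △ B = {2, 10, 11, 14, 15, 16, 18, 23, 24, 28, 30}


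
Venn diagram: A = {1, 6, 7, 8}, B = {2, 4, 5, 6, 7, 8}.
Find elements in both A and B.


A = {1, 6, 7, 8}
B = {2, 4, 5, 6, 7, 8}
Region: in both A and B
Elements: {6, 7, 8}

Elements in both A and B: {6, 7, 8}


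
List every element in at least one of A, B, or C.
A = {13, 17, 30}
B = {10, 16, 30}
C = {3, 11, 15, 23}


A ∪ B = {10, 13, 16, 17, 30}
(A ∪ B) ∪ C = {3, 10, 11, 13, 15, 16, 17, 23, 30}

A ∪ B ∪ C = {3, 10, 11, 13, 15, 16, 17, 23, 30}


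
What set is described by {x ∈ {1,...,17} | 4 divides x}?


Checking each candidate:
Condition: multiples of 4 in {1,...,17}
Result = {4, 8, 12, 16}

{4, 8, 12, 16}


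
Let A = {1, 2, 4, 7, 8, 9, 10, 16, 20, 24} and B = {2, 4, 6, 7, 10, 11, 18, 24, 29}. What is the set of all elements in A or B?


A ∪ B = all elements in A or B (or both)
A = {1, 2, 4, 7, 8, 9, 10, 16, 20, 24}
B = {2, 4, 6, 7, 10, 11, 18, 24, 29}
A ∪ B = {1, 2, 4, 6, 7, 8, 9, 10, 11, 16, 18, 20, 24, 29}

A ∪ B = {1, 2, 4, 6, 7, 8, 9, 10, 11, 16, 18, 20, 24, 29}


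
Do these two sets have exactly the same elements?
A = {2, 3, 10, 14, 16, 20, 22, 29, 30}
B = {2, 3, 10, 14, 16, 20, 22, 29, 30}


Two sets are equal iff they have exactly the same elements.
A = {2, 3, 10, 14, 16, 20, 22, 29, 30}
B = {2, 3, 10, 14, 16, 20, 22, 29, 30}
Same elements → A = B

Yes, A = B


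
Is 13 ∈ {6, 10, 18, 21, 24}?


A = {6, 10, 18, 21, 24}
Checking if 13 is in A
13 is not in A → False

13 ∉ A


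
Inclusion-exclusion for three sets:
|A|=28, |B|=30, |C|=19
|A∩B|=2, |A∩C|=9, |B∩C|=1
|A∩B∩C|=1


|A∪B∪C| = |A|+|B|+|C| - |A∩B|-|A∩C|-|B∩C| + |A∩B∩C|
= 28+30+19 - 2-9-1 + 1
= 77 - 12 + 1
= 66

|A ∪ B ∪ C| = 66


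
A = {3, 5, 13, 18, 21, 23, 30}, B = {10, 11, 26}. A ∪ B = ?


A ∪ B = all elements in A or B (or both)
A = {3, 5, 13, 18, 21, 23, 30}
B = {10, 11, 26}
A ∪ B = {3, 5, 10, 11, 13, 18, 21, 23, 26, 30}

A ∪ B = {3, 5, 10, 11, 13, 18, 21, 23, 26, 30}


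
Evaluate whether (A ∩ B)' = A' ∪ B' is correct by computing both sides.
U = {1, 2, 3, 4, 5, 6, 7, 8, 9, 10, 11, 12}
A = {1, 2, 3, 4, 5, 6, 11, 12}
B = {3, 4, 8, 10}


LHS: A ∩ B = {3, 4}
(A ∩ B)' = U \ (A ∩ B) = {1, 2, 5, 6, 7, 8, 9, 10, 11, 12}
A' = {7, 8, 9, 10}, B' = {1, 2, 5, 6, 7, 9, 11, 12}
Claimed RHS: A' ∪ B' = {1, 2, 5, 6, 7, 8, 9, 10, 11, 12}
Identity is VALID: LHS = RHS = {1, 2, 5, 6, 7, 8, 9, 10, 11, 12} ✓

Identity is valid. (A ∩ B)' = A' ∪ B' = {1, 2, 5, 6, 7, 8, 9, 10, 11, 12}


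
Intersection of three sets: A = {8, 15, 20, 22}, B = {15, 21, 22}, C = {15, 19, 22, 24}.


A ∩ B = {15, 22}
(A ∩ B) ∩ C = {15, 22}

A ∩ B ∩ C = {15, 22}


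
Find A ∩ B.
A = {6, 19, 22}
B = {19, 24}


A ∩ B = elements in both A and B
A = {6, 19, 22}
B = {19, 24}
A ∩ B = {19}

A ∩ B = {19}


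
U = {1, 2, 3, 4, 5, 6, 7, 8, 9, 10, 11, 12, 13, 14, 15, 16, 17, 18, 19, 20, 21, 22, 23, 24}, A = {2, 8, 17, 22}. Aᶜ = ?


Aᶜ = U \ A = elements in U but not in A
U = {1, 2, 3, 4, 5, 6, 7, 8, 9, 10, 11, 12, 13, 14, 15, 16, 17, 18, 19, 20, 21, 22, 23, 24}
A = {2, 8, 17, 22}
Aᶜ = {1, 3, 4, 5, 6, 7, 9, 10, 11, 12, 13, 14, 15, 16, 18, 19, 20, 21, 23, 24}

Aᶜ = {1, 3, 4, 5, 6, 7, 9, 10, 11, 12, 13, 14, 15, 16, 18, 19, 20, 21, 23, 24}


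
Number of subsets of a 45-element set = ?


Number of subsets = 2^n
= 2^45
= 35184372088832

|P(A)| = 35184372088832


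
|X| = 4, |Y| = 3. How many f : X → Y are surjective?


n = |X| = 4, k = |Y| = 3. Surjections via inclusion-exclusion:
S(n,k) = Σ(-1)^i × C(k,i) × (k-i)^n, i=0 to k
i=0: (-1)^0×C(3,0)×3^4 = 81
i=1: (-1)^1×C(3,1)×2^4 = -48
i=2: (-1)^2×C(3,2)×1^4 = 3
i=3: (-1)^3×C(3,3)×0^4 = 0
Total = 36

Number of surjections = 36


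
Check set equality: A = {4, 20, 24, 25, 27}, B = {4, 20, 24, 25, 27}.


Two sets are equal iff they have exactly the same elements.
A = {4, 20, 24, 25, 27}
B = {4, 20, 24, 25, 27}
Same elements → A = B

Yes, A = B


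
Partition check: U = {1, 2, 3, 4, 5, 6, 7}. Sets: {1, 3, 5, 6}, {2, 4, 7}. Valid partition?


A partition requires: (1) non-empty parts, (2) pairwise disjoint, (3) union = U
Parts: {1, 3, 5, 6}, {2, 4, 7}
Union of parts: {1, 2, 3, 4, 5, 6, 7}
U = {1, 2, 3, 4, 5, 6, 7}
All non-empty? True
Pairwise disjoint? True
Covers U? True

Yes, valid partition


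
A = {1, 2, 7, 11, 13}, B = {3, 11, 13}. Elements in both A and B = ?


A = {1, 2, 7, 11, 13}
B = {3, 11, 13}
Region: in both A and B
Elements: {11, 13}

Elements in both A and B: {11, 13}


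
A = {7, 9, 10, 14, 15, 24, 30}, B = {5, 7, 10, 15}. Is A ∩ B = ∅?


Disjoint means A ∩ B = ∅.
A ∩ B = {7, 10, 15}
A ∩ B ≠ ∅, so A and B are NOT disjoint.

No, A and B are not disjoint (A ∩ B = {7, 10, 15})


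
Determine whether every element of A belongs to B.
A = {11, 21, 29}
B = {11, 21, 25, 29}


A ⊆ B means every element of A is in B.
All elements of A are in B.
So A ⊆ B.

Yes, A ⊆ B


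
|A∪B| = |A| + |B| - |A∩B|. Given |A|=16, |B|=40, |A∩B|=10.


|A ∪ B| = |A| + |B| - |A ∩ B|
= 16 + 40 - 10
= 46

|A ∪ B| = 46


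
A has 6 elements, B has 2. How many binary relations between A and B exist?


A relation from A to B is any subset of A × B.
|A × B| = 6 × 2 = 12
# relations = 2^|A × B| = 2^12 = 4096

Number of relations = 4096


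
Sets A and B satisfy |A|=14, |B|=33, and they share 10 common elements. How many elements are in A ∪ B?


|A ∪ B| = |A| + |B| - |A ∩ B|
= 14 + 33 - 10
= 37

|A ∪ B| = 37


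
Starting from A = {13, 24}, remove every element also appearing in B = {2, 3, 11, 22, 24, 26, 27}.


A \ B = elements in A but not in B
A = {13, 24}
B = {2, 3, 11, 22, 24, 26, 27}
Remove from A any elements in B
A \ B = {13}

A \ B = {13}


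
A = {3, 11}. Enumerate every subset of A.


|A| = 2, so |P(A)| = 2^2 = 4
Enumerate subsets by cardinality (0 to 2):
∅, {3}, {11}, {3, 11}

P(A) has 4 subsets: ∅, {3}, {11}, {3, 11}


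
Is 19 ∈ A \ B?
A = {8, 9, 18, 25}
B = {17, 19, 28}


A = {8, 9, 18, 25}, B = {17, 19, 28}
A \ B = elements in A but not in B
A \ B = {8, 9, 18, 25}
Checking if 19 ∈ A \ B
19 is not in A \ B → False

19 ∉ A \ B


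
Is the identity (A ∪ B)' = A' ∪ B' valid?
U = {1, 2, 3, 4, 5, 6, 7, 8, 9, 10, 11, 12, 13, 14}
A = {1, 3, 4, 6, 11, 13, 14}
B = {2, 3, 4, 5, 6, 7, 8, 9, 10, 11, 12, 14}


LHS: A ∪ B = {1, 2, 3, 4, 5, 6, 7, 8, 9, 10, 11, 12, 13, 14}
(A ∪ B)' = U \ (A ∪ B) = ∅
A' = {2, 5, 7, 8, 9, 10, 12}, B' = {1, 13}
Claimed RHS: A' ∪ B' = {1, 2, 5, 7, 8, 9, 10, 12, 13}
Identity is INVALID: LHS = ∅ but the RHS claimed here equals {1, 2, 5, 7, 8, 9, 10, 12, 13}. The correct form is (A ∪ B)' = A' ∩ B'.

Identity is invalid: (A ∪ B)' = ∅ but A' ∪ B' = {1, 2, 5, 7, 8, 9, 10, 12, 13}. The correct De Morgan law is (A ∪ B)' = A' ∩ B'.


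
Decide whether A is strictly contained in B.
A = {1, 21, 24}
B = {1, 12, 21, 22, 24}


A ⊂ B requires: A ⊆ B AND A ≠ B.
A ⊆ B? Yes
A = B? No
A ⊂ B: Yes (A is a proper subset of B)

Yes, A ⊂ B


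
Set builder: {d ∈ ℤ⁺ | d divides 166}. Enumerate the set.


Checking each candidate:
Condition: positive divisors of 166
Result = {1, 2, 83, 166}

{1, 2, 83, 166}


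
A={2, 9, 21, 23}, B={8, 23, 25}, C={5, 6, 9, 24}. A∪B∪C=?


A ∪ B = {2, 8, 9, 21, 23, 25}
(A ∪ B) ∪ C = {2, 5, 6, 8, 9, 21, 23, 24, 25}

A ∪ B ∪ C = {2, 5, 6, 8, 9, 21, 23, 24, 25}


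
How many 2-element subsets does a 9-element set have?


C(n,k) = n! / (k!(n-k)!)
C(9,2) = 9! / (2!7!)
= 36

C(9,2) = 36


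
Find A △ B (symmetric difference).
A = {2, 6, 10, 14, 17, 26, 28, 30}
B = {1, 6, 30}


A △ B = (A \ B) ∪ (B \ A) = elements in exactly one of A or B
A \ B = {2, 10, 14, 17, 26, 28}
B \ A = {1}
A △ B = {1, 2, 10, 14, 17, 26, 28}

A △ B = {1, 2, 10, 14, 17, 26, 28}


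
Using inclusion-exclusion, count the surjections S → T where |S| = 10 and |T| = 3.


n = |S| = 10, k = |T| = 3. Surjections via inclusion-exclusion:
S(n,k) = Σ(-1)^i × C(k,i) × (k-i)^n, i=0 to k
i=0: (-1)^0×C(3,0)×3^10 = 59049
i=1: (-1)^1×C(3,1)×2^10 = -3072
i=2: (-1)^2×C(3,2)×1^10 = 3
i=3: (-1)^3×C(3,3)×0^10 = 0
Total = 55980

Number of surjections = 55980


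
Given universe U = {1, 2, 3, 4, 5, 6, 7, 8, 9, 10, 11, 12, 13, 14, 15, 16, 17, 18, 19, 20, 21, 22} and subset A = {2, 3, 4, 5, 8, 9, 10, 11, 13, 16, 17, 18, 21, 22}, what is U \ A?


Aᶜ = U \ A = elements in U but not in A
U = {1, 2, 3, 4, 5, 6, 7, 8, 9, 10, 11, 12, 13, 14, 15, 16, 17, 18, 19, 20, 21, 22}
A = {2, 3, 4, 5, 8, 9, 10, 11, 13, 16, 17, 18, 21, 22}
Aᶜ = {1, 6, 7, 12, 14, 15, 19, 20}

Aᶜ = {1, 6, 7, 12, 14, 15, 19, 20}


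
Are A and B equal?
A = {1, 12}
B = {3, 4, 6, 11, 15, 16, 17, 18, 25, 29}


Two sets are equal iff they have exactly the same elements.
A = {1, 12}
B = {3, 4, 6, 11, 15, 16, 17, 18, 25, 29}
Differences: {1, 3, 4, 6, 11, 12, 15, 16, 17, 18, 25, 29}
A ≠ B

No, A ≠ B


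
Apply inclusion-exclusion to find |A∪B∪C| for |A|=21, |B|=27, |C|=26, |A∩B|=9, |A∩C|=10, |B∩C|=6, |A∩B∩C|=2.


|A∪B∪C| = |A|+|B|+|C| - |A∩B|-|A∩C|-|B∩C| + |A∩B∩C|
= 21+27+26 - 9-10-6 + 2
= 74 - 25 + 2
= 51

|A ∪ B ∪ C| = 51


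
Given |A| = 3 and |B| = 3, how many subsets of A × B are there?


A relation from A to B is any subset of A × B.
|A × B| = 3 × 3 = 9
# relations = 2^|A × B| = 2^9 = 512

Number of relations = 512


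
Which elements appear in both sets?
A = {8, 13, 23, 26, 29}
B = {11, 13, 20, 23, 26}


A ∩ B = elements in both A and B
A = {8, 13, 23, 26, 29}
B = {11, 13, 20, 23, 26}
A ∩ B = {13, 23, 26}

A ∩ B = {13, 23, 26}


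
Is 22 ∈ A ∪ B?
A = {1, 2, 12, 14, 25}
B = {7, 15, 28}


A = {1, 2, 12, 14, 25}, B = {7, 15, 28}
A ∪ B = all elements in A or B
A ∪ B = {1, 2, 7, 12, 14, 15, 25, 28}
Checking if 22 ∈ A ∪ B
22 is not in A ∪ B → False

22 ∉ A ∪ B


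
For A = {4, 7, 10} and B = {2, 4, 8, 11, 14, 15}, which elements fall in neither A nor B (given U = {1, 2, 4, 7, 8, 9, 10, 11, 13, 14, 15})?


A = {4, 7, 10}
B = {2, 4, 8, 11, 14, 15}
Region: in neither A nor B (given U = {1, 2, 4, 7, 8, 9, 10, 11, 13, 14, 15})
Elements: {1, 9, 13}

Elements in neither A nor B (given U = {1, 2, 4, 7, 8, 9, 10, 11, 13, 14, 15}): {1, 9, 13}


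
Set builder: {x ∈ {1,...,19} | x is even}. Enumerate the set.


Checking each candidate:
Condition: even numbers in {1,...,19}
Result = {2, 4, 6, 8, 10, 12, 14, 16, 18}

{2, 4, 6, 8, 10, 12, 14, 16, 18}


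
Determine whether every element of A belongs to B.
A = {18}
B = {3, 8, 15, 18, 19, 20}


A ⊆ B means every element of A is in B.
All elements of A are in B.
So A ⊆ B.

Yes, A ⊆ B


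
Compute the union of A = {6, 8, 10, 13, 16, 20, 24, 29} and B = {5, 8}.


A ∪ B = all elements in A or B (or both)
A = {6, 8, 10, 13, 16, 20, 24, 29}
B = {5, 8}
A ∪ B = {5, 6, 8, 10, 13, 16, 20, 24, 29}

A ∪ B = {5, 6, 8, 10, 13, 16, 20, 24, 29}


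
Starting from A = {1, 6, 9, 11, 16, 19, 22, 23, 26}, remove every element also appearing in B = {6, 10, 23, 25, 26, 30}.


A \ B = elements in A but not in B
A = {1, 6, 9, 11, 16, 19, 22, 23, 26}
B = {6, 10, 23, 25, 26, 30}
Remove from A any elements in B
A \ B = {1, 9, 11, 16, 19, 22}

A \ B = {1, 9, 11, 16, 19, 22}


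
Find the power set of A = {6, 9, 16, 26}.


|A| = 4, so |P(A)| = 2^4 = 16
Enumerate subsets by cardinality (0 to 4):
∅, {6}, {9}, {16}, {26}, {6, 9}, {6, 16}, {6, 26}, {9, 16}, {9, 26}, {16, 26}, {6, 9, 16}, {6, 9, 26}, {6, 16, 26}, {9, 16, 26}, {6, 9, 16, 26}

P(A) has 16 subsets: ∅, {6}, {9}, {16}, {26}, {6, 9}, {6, 16}, {6, 26}, {9, 16}, {9, 26}, {16, 26}, {6, 9, 16}, {6, 9, 26}, {6, 16, 26}, {9, 16, 26}, {6, 9, 16, 26}


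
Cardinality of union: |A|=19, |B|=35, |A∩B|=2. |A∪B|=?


|A ∪ B| = |A| + |B| - |A ∩ B|
= 19 + 35 - 2
= 52

|A ∪ B| = 52


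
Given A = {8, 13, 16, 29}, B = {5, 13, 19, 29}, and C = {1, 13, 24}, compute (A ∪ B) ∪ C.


A ∪ B = {5, 8, 13, 16, 19, 29}
(A ∪ B) ∪ C = {1, 5, 8, 13, 16, 19, 24, 29}

A ∪ B ∪ C = {1, 5, 8, 13, 16, 19, 24, 29}


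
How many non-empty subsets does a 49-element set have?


Total subsets = 2^n = 2^49 = 562949953421312
Non-empty subsets exclude the empty set: 2^n - 1
= 562949953421312 - 1
= 562949953421311

Number of non-empty subsets = 562949953421311


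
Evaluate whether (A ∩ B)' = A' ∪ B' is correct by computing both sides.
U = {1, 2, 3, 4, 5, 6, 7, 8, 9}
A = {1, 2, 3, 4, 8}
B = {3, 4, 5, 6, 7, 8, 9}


LHS: A ∩ B = {3, 4, 8}
(A ∩ B)' = U \ (A ∩ B) = {1, 2, 5, 6, 7, 9}
A' = {5, 6, 7, 9}, B' = {1, 2}
Claimed RHS: A' ∪ B' = {1, 2, 5, 6, 7, 9}
Identity is VALID: LHS = RHS = {1, 2, 5, 6, 7, 9} ✓

Identity is valid. (A ∩ B)' = A' ∪ B' = {1, 2, 5, 6, 7, 9}


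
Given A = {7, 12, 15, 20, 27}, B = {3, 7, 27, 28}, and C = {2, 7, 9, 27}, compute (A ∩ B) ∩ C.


A ∩ B = {7, 27}
(A ∩ B) ∩ C = {7, 27}

A ∩ B ∩ C = {7, 27}


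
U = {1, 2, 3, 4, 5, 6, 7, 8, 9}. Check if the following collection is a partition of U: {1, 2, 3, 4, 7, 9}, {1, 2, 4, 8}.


A partition requires: (1) non-empty parts, (2) pairwise disjoint, (3) union = U
Parts: {1, 2, 3, 4, 7, 9}, {1, 2, 4, 8}
Union of parts: {1, 2, 3, 4, 7, 8, 9}
U = {1, 2, 3, 4, 5, 6, 7, 8, 9}
All non-empty? True
Pairwise disjoint? False
Covers U? False

No, not a valid partition


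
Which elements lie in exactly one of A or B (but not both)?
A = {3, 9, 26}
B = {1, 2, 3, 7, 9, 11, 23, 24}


A △ B = (A \ B) ∪ (B \ A) = elements in exactly one of A or B
A \ B = {26}
B \ A = {1, 2, 7, 11, 23, 24}
A △ B = {1, 2, 7, 11, 23, 24, 26}

A △ B = {1, 2, 7, 11, 23, 24, 26}


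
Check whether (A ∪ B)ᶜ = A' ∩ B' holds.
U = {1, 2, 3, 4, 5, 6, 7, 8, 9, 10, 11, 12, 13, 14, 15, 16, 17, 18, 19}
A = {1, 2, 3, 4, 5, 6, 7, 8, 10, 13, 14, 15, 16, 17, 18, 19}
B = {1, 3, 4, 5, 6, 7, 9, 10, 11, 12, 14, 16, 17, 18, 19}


LHS: A ∪ B = {1, 2, 3, 4, 5, 6, 7, 8, 9, 10, 11, 12, 13, 14, 15, 16, 17, 18, 19}
(A ∪ B)' = U \ (A ∪ B) = ∅
A' = {9, 11, 12}, B' = {2, 8, 13, 15}
Claimed RHS: A' ∩ B' = ∅
Identity is VALID: LHS = RHS = ∅ ✓

Identity is valid. (A ∪ B)' = A' ∩ B' = ∅


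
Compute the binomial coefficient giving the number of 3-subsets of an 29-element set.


C(n,k) = n! / (k!(n-k)!)
C(29,3) = 29! / (3!26!)
= 3654

C(29,3) = 3654


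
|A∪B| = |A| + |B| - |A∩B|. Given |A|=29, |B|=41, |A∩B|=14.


|A ∪ B| = |A| + |B| - |A ∩ B|
= 29 + 41 - 14
= 56

|A ∪ B| = 56


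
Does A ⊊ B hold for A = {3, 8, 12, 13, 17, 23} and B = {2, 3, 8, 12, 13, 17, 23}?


A ⊂ B requires: A ⊆ B AND A ≠ B.
A ⊆ B? Yes
A = B? No
A ⊂ B: Yes (A is a proper subset of B)

Yes, A ⊂ B


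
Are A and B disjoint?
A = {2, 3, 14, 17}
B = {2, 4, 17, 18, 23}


Disjoint means A ∩ B = ∅.
A ∩ B = {2, 17}
A ∩ B ≠ ∅, so A and B are NOT disjoint.

No, A and B are not disjoint (A ∩ B = {2, 17})


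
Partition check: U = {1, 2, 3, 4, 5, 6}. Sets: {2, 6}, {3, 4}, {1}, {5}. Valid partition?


A partition requires: (1) non-empty parts, (2) pairwise disjoint, (3) union = U
Parts: {2, 6}, {3, 4}, {1}, {5}
Union of parts: {1, 2, 3, 4, 5, 6}
U = {1, 2, 3, 4, 5, 6}
All non-empty? True
Pairwise disjoint? True
Covers U? True

Yes, valid partition


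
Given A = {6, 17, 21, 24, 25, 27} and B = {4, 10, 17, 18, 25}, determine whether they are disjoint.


Disjoint means A ∩ B = ∅.
A ∩ B = {17, 25}
A ∩ B ≠ ∅, so A and B are NOT disjoint.

No, A and B are not disjoint (A ∩ B = {17, 25})


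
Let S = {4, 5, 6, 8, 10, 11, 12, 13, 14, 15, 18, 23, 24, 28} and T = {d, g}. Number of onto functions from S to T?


n = |S| = 14, k = |T| = 2. Surjections via inclusion-exclusion:
S(n,k) = Σ(-1)^i × C(k,i) × (k-i)^n, i=0 to k
i=0: (-1)^0×C(2,0)×2^14 = 16384
i=1: (-1)^1×C(2,1)×1^14 = -2
i=2: (-1)^2×C(2,2)×0^14 = 0
Total = 16382

Number of surjections = 16382


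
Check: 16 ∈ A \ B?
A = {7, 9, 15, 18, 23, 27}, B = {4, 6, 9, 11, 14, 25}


A = {7, 9, 15, 18, 23, 27}, B = {4, 6, 9, 11, 14, 25}
A \ B = elements in A but not in B
A \ B = {7, 15, 18, 23, 27}
Checking if 16 ∈ A \ B
16 is not in A \ B → False

16 ∉ A \ B


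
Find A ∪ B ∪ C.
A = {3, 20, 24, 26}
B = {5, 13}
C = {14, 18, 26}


A ∪ B = {3, 5, 13, 20, 24, 26}
(A ∪ B) ∪ C = {3, 5, 13, 14, 18, 20, 24, 26}

A ∪ B ∪ C = {3, 5, 13, 14, 18, 20, 24, 26}


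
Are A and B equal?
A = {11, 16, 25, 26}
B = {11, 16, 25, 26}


Two sets are equal iff they have exactly the same elements.
A = {11, 16, 25, 26}
B = {11, 16, 25, 26}
Same elements → A = B

Yes, A = B


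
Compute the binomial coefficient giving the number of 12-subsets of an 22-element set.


C(n,k) = n! / (k!(n-k)!)
C(22,12) = 22! / (12!10!)
= 646646

C(22,12) = 646646


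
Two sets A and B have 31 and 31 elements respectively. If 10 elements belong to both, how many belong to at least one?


|A ∪ B| = |A| + |B| - |A ∩ B|
= 31 + 31 - 10
= 52

|A ∪ B| = 52


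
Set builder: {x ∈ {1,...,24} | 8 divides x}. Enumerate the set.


Checking each candidate:
Condition: multiples of 8 in {1,...,24}
Result = {8, 16, 24}

{8, 16, 24}


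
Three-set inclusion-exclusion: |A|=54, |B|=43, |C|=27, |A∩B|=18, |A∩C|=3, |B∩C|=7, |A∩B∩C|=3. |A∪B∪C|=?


|A∪B∪C| = |A|+|B|+|C| - |A∩B|-|A∩C|-|B∩C| + |A∩B∩C|
= 54+43+27 - 18-3-7 + 3
= 124 - 28 + 3
= 99

|A ∪ B ∪ C| = 99


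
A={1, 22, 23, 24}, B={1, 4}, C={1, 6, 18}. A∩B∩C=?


A ∩ B = {1}
(A ∩ B) ∩ C = {1}

A ∩ B ∩ C = {1}


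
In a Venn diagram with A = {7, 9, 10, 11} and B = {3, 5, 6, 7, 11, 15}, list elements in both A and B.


A = {7, 9, 10, 11}
B = {3, 5, 6, 7, 11, 15}
Region: in both A and B
Elements: {7, 11}

Elements in both A and B: {7, 11}


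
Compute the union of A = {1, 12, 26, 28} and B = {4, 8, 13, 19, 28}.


A ∪ B = all elements in A or B (or both)
A = {1, 12, 26, 28}
B = {4, 8, 13, 19, 28}
A ∪ B = {1, 4, 8, 12, 13, 19, 26, 28}

A ∪ B = {1, 4, 8, 12, 13, 19, 26, 28}


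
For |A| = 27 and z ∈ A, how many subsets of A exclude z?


Subsets of A avoiding z are subsets of A \ {z}, which has 26 elements.
Count = 2^(n-1) = 2^26
= 67108864

Number of subsets avoiding z = 67108864


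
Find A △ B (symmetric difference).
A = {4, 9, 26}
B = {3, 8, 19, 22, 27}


A △ B = (A \ B) ∪ (B \ A) = elements in exactly one of A or B
A \ B = {4, 9, 26}
B \ A = {3, 8, 19, 22, 27}
A △ B = {3, 4, 8, 9, 19, 22, 26, 27}

A △ B = {3, 4, 8, 9, 19, 22, 26, 27}


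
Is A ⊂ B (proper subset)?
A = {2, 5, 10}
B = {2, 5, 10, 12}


A ⊂ B requires: A ⊆ B AND A ≠ B.
A ⊆ B? Yes
A = B? No
A ⊂ B: Yes (A is a proper subset of B)

Yes, A ⊂ B


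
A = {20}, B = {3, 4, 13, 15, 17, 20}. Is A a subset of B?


A ⊆ B means every element of A is in B.
All elements of A are in B.
So A ⊆ B.

Yes, A ⊆ B


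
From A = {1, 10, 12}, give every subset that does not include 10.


A subset of A that omits 10 is a subset of A \ {10}, so there are 2^(n-1) = 2^2 = 4 of them.
Subsets excluding 10: ∅, {1}, {12}, {1, 12}

Subsets excluding 10 (4 total): ∅, {1}, {12}, {1, 12}


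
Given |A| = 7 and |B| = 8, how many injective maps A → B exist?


An injection sends each of |A| = 7 inputs to a distinct output in B.
# injections = |B|·(|B|-1)·…·(|B|-|A|+1) = 8! / (8 - 7)!
= 8 × 7 × 6 × 5 × 4 × 3 × 2
= 40320

Number of injections = 40320


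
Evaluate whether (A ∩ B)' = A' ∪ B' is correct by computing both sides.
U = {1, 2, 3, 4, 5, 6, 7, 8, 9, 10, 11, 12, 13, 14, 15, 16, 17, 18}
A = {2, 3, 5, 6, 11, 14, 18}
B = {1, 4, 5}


LHS: A ∩ B = {5}
(A ∩ B)' = U \ (A ∩ B) = {1, 2, 3, 4, 6, 7, 8, 9, 10, 11, 12, 13, 14, 15, 16, 17, 18}
A' = {1, 4, 7, 8, 9, 10, 12, 13, 15, 16, 17}, B' = {2, 3, 6, 7, 8, 9, 10, 11, 12, 13, 14, 15, 16, 17, 18}
Claimed RHS: A' ∪ B' = {1, 2, 3, 4, 6, 7, 8, 9, 10, 11, 12, 13, 14, 15, 16, 17, 18}
Identity is VALID: LHS = RHS = {1, 2, 3, 4, 6, 7, 8, 9, 10, 11, 12, 13, 14, 15, 16, 17, 18} ✓

Identity is valid. (A ∩ B)' = A' ∪ B' = {1, 2, 3, 4, 6, 7, 8, 9, 10, 11, 12, 13, 14, 15, 16, 17, 18}


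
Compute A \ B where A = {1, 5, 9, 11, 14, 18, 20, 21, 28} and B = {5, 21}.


A \ B = elements in A but not in B
A = {1, 5, 9, 11, 14, 18, 20, 21, 28}
B = {5, 21}
Remove from A any elements in B
A \ B = {1, 9, 11, 14, 18, 20, 28}

A \ B = {1, 9, 11, 14, 18, 20, 28}


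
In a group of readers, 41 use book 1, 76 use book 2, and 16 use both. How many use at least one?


|A ∪ B| = |A| + |B| - |A ∩ B|
= 41 + 76 - 16
= 101

|A ∪ B| = 101


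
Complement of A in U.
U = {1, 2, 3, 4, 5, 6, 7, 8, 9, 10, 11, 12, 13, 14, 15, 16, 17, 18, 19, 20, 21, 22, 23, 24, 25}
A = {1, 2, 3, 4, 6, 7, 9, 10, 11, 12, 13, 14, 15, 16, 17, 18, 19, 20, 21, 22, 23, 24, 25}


Aᶜ = U \ A = elements in U but not in A
U = {1, 2, 3, 4, 5, 6, 7, 8, 9, 10, 11, 12, 13, 14, 15, 16, 17, 18, 19, 20, 21, 22, 23, 24, 25}
A = {1, 2, 3, 4, 6, 7, 9, 10, 11, 12, 13, 14, 15, 16, 17, 18, 19, 20, 21, 22, 23, 24, 25}
Aᶜ = {5, 8}

Aᶜ = {5, 8}


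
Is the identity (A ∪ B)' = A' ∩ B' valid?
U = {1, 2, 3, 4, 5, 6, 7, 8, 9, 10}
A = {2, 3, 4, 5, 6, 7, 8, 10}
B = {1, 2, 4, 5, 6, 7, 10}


LHS: A ∪ B = {1, 2, 3, 4, 5, 6, 7, 8, 10}
(A ∪ B)' = U \ (A ∪ B) = {9}
A' = {1, 9}, B' = {3, 8, 9}
Claimed RHS: A' ∩ B' = {9}
Identity is VALID: LHS = RHS = {9} ✓

Identity is valid. (A ∪ B)' = A' ∩ B' = {9}


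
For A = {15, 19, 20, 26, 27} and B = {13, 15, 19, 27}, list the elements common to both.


A ∩ B = elements in both A and B
A = {15, 19, 20, 26, 27}
B = {13, 15, 19, 27}
A ∩ B = {15, 19, 27}

A ∩ B = {15, 19, 27}


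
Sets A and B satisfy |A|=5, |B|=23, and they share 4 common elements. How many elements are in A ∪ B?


|A ∪ B| = |A| + |B| - |A ∩ B|
= 5 + 23 - 4
= 24

|A ∪ B| = 24


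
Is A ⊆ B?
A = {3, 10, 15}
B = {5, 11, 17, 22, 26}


A ⊆ B means every element of A is in B.
Elements in A not in B: {3, 10, 15}
So A ⊄ B.

No, A ⊄ B


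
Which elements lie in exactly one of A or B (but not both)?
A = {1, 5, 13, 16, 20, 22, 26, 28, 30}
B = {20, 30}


A △ B = (A \ B) ∪ (B \ A) = elements in exactly one of A or B
A \ B = {1, 5, 13, 16, 22, 26, 28}
B \ A = ∅
A △ B = {1, 5, 13, 16, 22, 26, 28}

A △ B = {1, 5, 13, 16, 22, 26, 28}


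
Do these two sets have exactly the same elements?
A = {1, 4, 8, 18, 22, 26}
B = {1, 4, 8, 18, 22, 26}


Two sets are equal iff they have exactly the same elements.
A = {1, 4, 8, 18, 22, 26}
B = {1, 4, 8, 18, 22, 26}
Same elements → A = B

Yes, A = B


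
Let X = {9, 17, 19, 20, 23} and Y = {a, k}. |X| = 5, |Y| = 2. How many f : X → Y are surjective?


n = |X| = 5, k = |Y| = 2. Surjections via inclusion-exclusion:
S(n,k) = Σ(-1)^i × C(k,i) × (k-i)^n, i=0 to k
i=0: (-1)^0×C(2,0)×2^5 = 32
i=1: (-1)^1×C(2,1)×1^5 = -2
i=2: (-1)^2×C(2,2)×0^5 = 0
Total = 30

Number of surjections = 30


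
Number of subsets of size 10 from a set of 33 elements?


C(n,k) = n! / (k!(n-k)!)
C(33,10) = 33! / (10!23!)
= 92561040

C(33,10) = 92561040


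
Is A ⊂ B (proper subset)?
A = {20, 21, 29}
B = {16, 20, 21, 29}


A ⊂ B requires: A ⊆ B AND A ≠ B.
A ⊆ B? Yes
A = B? No
A ⊂ B: Yes (A is a proper subset of B)

Yes, A ⊂ B


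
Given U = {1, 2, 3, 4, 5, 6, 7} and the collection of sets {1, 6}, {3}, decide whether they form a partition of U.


A partition requires: (1) non-empty parts, (2) pairwise disjoint, (3) union = U
Parts: {1, 6}, {3}
Union of parts: {1, 3, 6}
U = {1, 2, 3, 4, 5, 6, 7}
All non-empty? True
Pairwise disjoint? True
Covers U? False

No, not a valid partition


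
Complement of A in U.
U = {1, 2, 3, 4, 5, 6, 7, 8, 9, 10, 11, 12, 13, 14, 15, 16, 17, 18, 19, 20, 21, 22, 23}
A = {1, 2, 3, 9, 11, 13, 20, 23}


Aᶜ = U \ A = elements in U but not in A
U = {1, 2, 3, 4, 5, 6, 7, 8, 9, 10, 11, 12, 13, 14, 15, 16, 17, 18, 19, 20, 21, 22, 23}
A = {1, 2, 3, 9, 11, 13, 20, 23}
Aᶜ = {4, 5, 6, 7, 8, 10, 12, 14, 15, 16, 17, 18, 19, 21, 22}

Aᶜ = {4, 5, 6, 7, 8, 10, 12, 14, 15, 16, 17, 18, 19, 21, 22}


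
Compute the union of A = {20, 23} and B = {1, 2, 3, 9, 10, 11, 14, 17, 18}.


A ∪ B = all elements in A or B (or both)
A = {20, 23}
B = {1, 2, 3, 9, 10, 11, 14, 17, 18}
A ∪ B = {1, 2, 3, 9, 10, 11, 14, 17, 18, 20, 23}

A ∪ B = {1, 2, 3, 9, 10, 11, 14, 17, 18, 20, 23}


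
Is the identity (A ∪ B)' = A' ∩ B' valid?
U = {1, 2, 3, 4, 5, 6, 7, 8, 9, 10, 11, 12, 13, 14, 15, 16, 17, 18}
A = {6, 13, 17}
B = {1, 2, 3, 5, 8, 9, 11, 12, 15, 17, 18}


LHS: A ∪ B = {1, 2, 3, 5, 6, 8, 9, 11, 12, 13, 15, 17, 18}
(A ∪ B)' = U \ (A ∪ B) = {4, 7, 10, 14, 16}
A' = {1, 2, 3, 4, 5, 7, 8, 9, 10, 11, 12, 14, 15, 16, 18}, B' = {4, 6, 7, 10, 13, 14, 16}
Claimed RHS: A' ∩ B' = {4, 7, 10, 14, 16}
Identity is VALID: LHS = RHS = {4, 7, 10, 14, 16} ✓

Identity is valid. (A ∪ B)' = A' ∩ B' = {4, 7, 10, 14, 16}


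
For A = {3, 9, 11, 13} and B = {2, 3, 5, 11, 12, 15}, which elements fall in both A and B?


A = {3, 9, 11, 13}
B = {2, 3, 5, 11, 12, 15}
Region: in both A and B
Elements: {3, 11}

Elements in both A and B: {3, 11}


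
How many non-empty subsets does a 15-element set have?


Total subsets = 2^n = 2^15 = 32768
Non-empty subsets exclude the empty set: 2^n - 1
= 32768 - 1
= 32767

Number of non-empty subsets = 32767


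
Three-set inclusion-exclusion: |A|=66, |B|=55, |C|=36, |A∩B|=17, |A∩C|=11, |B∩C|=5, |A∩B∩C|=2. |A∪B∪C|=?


|A∪B∪C| = |A|+|B|+|C| - |A∩B|-|A∩C|-|B∩C| + |A∩B∩C|
= 66+55+36 - 17-11-5 + 2
= 157 - 33 + 2
= 126

|A ∪ B ∪ C| = 126


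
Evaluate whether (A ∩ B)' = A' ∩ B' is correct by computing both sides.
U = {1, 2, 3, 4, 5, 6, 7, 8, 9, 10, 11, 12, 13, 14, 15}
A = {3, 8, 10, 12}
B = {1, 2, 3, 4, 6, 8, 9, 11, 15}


LHS: A ∩ B = {3, 8}
(A ∩ B)' = U \ (A ∩ B) = {1, 2, 4, 5, 6, 7, 9, 10, 11, 12, 13, 14, 15}
A' = {1, 2, 4, 5, 6, 7, 9, 11, 13, 14, 15}, B' = {5, 7, 10, 12, 13, 14}
Claimed RHS: A' ∩ B' = {5, 7, 13, 14}
Identity is INVALID: LHS = {1, 2, 4, 5, 6, 7, 9, 10, 11, 12, 13, 14, 15} but the RHS claimed here equals {5, 7, 13, 14}. The correct form is (A ∩ B)' = A' ∪ B'.

Identity is invalid: (A ∩ B)' = {1, 2, 4, 5, 6, 7, 9, 10, 11, 12, 13, 14, 15} but A' ∩ B' = {5, 7, 13, 14}. The correct De Morgan law is (A ∩ B)' = A' ∪ B'.


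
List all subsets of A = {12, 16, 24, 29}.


|A| = 4, so |P(A)| = 2^4 = 16
Enumerate subsets by cardinality (0 to 4):
∅, {12}, {16}, {24}, {29}, {12, 16}, {12, 24}, {12, 29}, {16, 24}, {16, 29}, {24, 29}, {12, 16, 24}, {12, 16, 29}, {12, 24, 29}, {16, 24, 29}, {12, 16, 24, 29}

P(A) has 16 subsets: ∅, {12}, {16}, {24}, {29}, {12, 16}, {12, 24}, {12, 29}, {16, 24}, {16, 29}, {24, 29}, {12, 16, 24}, {12, 16, 29}, {12, 24, 29}, {16, 24, 29}, {12, 16, 24, 29}


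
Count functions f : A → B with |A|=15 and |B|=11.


Each of |A| = 15 inputs maps to any of |B| = 11 outputs.
# functions = |B|^|A| = 11^15
= 4177248169415651

Number of functions = 4177248169415651


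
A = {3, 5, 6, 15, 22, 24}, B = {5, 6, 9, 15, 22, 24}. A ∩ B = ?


A ∩ B = elements in both A and B
A = {3, 5, 6, 15, 22, 24}
B = {5, 6, 9, 15, 22, 24}
A ∩ B = {5, 6, 15, 22, 24}

A ∩ B = {5, 6, 15, 22, 24}


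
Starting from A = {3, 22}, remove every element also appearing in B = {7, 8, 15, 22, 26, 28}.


A \ B = elements in A but not in B
A = {3, 22}
B = {7, 8, 15, 22, 26, 28}
Remove from A any elements in B
A \ B = {3}

A \ B = {3}


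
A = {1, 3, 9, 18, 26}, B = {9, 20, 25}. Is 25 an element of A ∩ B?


A = {1, 3, 9, 18, 26}, B = {9, 20, 25}
A ∩ B = elements in both A and B
A ∩ B = {9}
Checking if 25 ∈ A ∩ B
25 is not in A ∩ B → False

25 ∉ A ∩ B


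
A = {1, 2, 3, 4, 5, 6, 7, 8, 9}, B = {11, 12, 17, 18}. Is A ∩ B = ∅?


Disjoint means A ∩ B = ∅.
A ∩ B = ∅
A ∩ B = ∅, so A and B are disjoint.

Yes, A and B are disjoint


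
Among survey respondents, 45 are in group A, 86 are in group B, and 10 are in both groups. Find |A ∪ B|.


|A ∪ B| = |A| + |B| - |A ∩ B|
= 45 + 86 - 10
= 121

|A ∪ B| = 121


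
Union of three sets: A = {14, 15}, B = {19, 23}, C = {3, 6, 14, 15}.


A ∪ B = {14, 15, 19, 23}
(A ∪ B) ∪ C = {3, 6, 14, 15, 19, 23}

A ∪ B ∪ C = {3, 6, 14, 15, 19, 23}


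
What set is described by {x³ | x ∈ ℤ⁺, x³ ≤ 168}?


Checking each candidate:
Condition: positive perfect cubes ≤ 168
Result = {1, 8, 27, 64, 125}

{1, 8, 27, 64, 125}


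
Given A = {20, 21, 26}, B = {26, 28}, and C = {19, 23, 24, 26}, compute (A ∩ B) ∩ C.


A ∩ B = {26}
(A ∩ B) ∩ C = {26}

A ∩ B ∩ C = {26}


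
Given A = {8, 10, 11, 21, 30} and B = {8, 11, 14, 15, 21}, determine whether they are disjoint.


Disjoint means A ∩ B = ∅.
A ∩ B = {8, 11, 21}
A ∩ B ≠ ∅, so A and B are NOT disjoint.

No, A and B are not disjoint (A ∩ B = {8, 11, 21})


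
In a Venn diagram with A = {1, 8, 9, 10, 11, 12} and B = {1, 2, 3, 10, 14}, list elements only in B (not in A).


A = {1, 8, 9, 10, 11, 12}
B = {1, 2, 3, 10, 14}
Region: only in B (not in A)
Elements: {2, 3, 14}

Elements only in B (not in A): {2, 3, 14}


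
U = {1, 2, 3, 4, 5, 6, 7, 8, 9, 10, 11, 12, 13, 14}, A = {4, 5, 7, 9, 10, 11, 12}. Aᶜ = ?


Aᶜ = U \ A = elements in U but not in A
U = {1, 2, 3, 4, 5, 6, 7, 8, 9, 10, 11, 12, 13, 14}
A = {4, 5, 7, 9, 10, 11, 12}
Aᶜ = {1, 2, 3, 6, 8, 13, 14}

Aᶜ = {1, 2, 3, 6, 8, 13, 14}


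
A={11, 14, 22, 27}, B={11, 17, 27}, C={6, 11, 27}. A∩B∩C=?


A ∩ B = {11, 27}
(A ∩ B) ∩ C = {11, 27}

A ∩ B ∩ C = {11, 27}


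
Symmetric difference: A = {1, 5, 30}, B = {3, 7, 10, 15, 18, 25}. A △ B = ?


A △ B = (A \ B) ∪ (B \ A) = elements in exactly one of A or B
A \ B = {1, 5, 30}
B \ A = {3, 7, 10, 15, 18, 25}
A △ B = {1, 3, 5, 7, 10, 15, 18, 25, 30}

A △ B = {1, 3, 5, 7, 10, 15, 18, 25, 30}


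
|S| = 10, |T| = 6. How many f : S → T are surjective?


n = |S| = 10, k = |T| = 6. Surjections via inclusion-exclusion:
S(n,k) = Σ(-1)^i × C(k,i) × (k-i)^n, i=0 to k
i=0: (-1)^0×C(6,0)×6^10 = 60466176
i=1: (-1)^1×C(6,1)×5^10 = -58593750
i=2: (-1)^2×C(6,2)×4^10 = 15728640
i=3: (-1)^3×C(6,3)×3^10 = -1180980
i=4: (-1)^4×C(6,4)×2^10 = 15360
i=5: (-1)^5×C(6,5)×1^10 = -6
i=6: (-1)^6×C(6,6)×0^10 = 0
Total = 16435440

Number of surjections = 16435440


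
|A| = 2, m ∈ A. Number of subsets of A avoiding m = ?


Subsets of A avoiding m are subsets of A \ {m}, which has 1 elements.
Count = 2^(n-1) = 2^1
= 2

Number of subsets avoiding m = 2


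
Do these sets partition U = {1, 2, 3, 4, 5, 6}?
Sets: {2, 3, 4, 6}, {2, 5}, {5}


A partition requires: (1) non-empty parts, (2) pairwise disjoint, (3) union = U
Parts: {2, 3, 4, 6}, {2, 5}, {5}
Union of parts: {2, 3, 4, 5, 6}
U = {1, 2, 3, 4, 5, 6}
All non-empty? True
Pairwise disjoint? False
Covers U? False

No, not a valid partition


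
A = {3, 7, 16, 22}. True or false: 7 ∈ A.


A = {3, 7, 16, 22}
Checking if 7 is in A
7 is in A → True

7 ∈ A


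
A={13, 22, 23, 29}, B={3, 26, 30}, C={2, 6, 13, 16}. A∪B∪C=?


A ∪ B = {3, 13, 22, 23, 26, 29, 30}
(A ∪ B) ∪ C = {2, 3, 6, 13, 16, 22, 23, 26, 29, 30}

A ∪ B ∪ C = {2, 3, 6, 13, 16, 22, 23, 26, 29, 30}


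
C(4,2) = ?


C(n,k) = n! / (k!(n-k)!)
C(4,2) = 4! / (2!2!)
= 6

C(4,2) = 6


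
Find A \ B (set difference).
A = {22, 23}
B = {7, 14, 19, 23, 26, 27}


A \ B = elements in A but not in B
A = {22, 23}
B = {7, 14, 19, 23, 26, 27}
Remove from A any elements in B
A \ B = {22}

A \ B = {22}


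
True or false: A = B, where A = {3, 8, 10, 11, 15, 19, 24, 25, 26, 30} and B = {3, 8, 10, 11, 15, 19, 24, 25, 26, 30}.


Two sets are equal iff they have exactly the same elements.
A = {3, 8, 10, 11, 15, 19, 24, 25, 26, 30}
B = {3, 8, 10, 11, 15, 19, 24, 25, 26, 30}
Same elements → A = B

Yes, A = B


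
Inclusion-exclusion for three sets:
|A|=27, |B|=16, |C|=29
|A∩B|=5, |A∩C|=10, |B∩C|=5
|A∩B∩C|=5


|A∪B∪C| = |A|+|B|+|C| - |A∩B|-|A∩C|-|B∩C| + |A∩B∩C|
= 27+16+29 - 5-10-5 + 5
= 72 - 20 + 5
= 57

|A ∪ B ∪ C| = 57
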